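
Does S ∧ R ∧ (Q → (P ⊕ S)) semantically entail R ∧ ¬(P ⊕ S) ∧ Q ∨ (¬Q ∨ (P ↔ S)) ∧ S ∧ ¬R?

no

P | Q | R | S || φ | ψ
1 | 1 | 1 | 1 || 0 | 1
1 | 1 | 1 | 0 || 0 | 0
1 | 1 | 0 | 1 || 0 | 1
1 | 1 | 0 | 0 || 0 | 0
1 | 0 | 1 | 1 || 1 | 0
1 | 0 | 1 | 0 || 0 | 0
1 | 0 | 0 | 1 || 0 | 1
1 | 0 | 0 | 0 || 0 | 0
0 | 1 | 1 | 1 || 1 | 0
0 | 1 | 1 | 0 || 0 | 1
0 | 1 | 0 | 1 || 0 | 0
0 | 1 | 0 | 0 || 0 | 0
0 | 0 | 1 | 1 || 1 | 0
0 | 0 | 1 | 0 || 0 | 0
0 | 0 | 0 | 1 || 0 | 1
0 | 0 | 0 | 0 || 0 | 0
At P=1, Q=0, R=1, S=1 we have φ true but ψ false, so φ does not entail ψ.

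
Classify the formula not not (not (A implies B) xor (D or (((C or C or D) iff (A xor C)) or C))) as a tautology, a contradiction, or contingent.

contingent

A | B | C | D | (A implies B) | not (A implies B) | (C or C or D) | (A xor C) | φ
- | - | - | - | ------------- | ----------------- | ------------- | --------- | -
0 | 0 | 0 | 0 |       1       |         0         |       0       |     0     | 1
0 | 0 | 0 | 1 |       1       |         0         |       1       |     0     | 1
0 | 0 | 1 | 0 |       1       |         0         |       1       |     1     | 1
0 | 0 | 1 | 1 |       1       |         0         |       1       |     1     | 1
0 | 1 | 0 | 0 |       1       |         0         |       0       |     0     | 1
0 | 1 | 0 | 1 |       1       |         0         |       1       |     0     | 1
0 | 1 | 1 | 0 |       1       |         0         |       1       |     1     | 1
0 | 1 | 1 | 1 |       1       |         0         |       1       |     1     | 1
1 | 0 | 0 | 0 |       0       |         1         |       0       |     1     | 1
1 | 0 | 0 | 1 |       0       |         1         |       1       |     1     | 0
1 | 0 | 1 | 0 |       0       |         1         |       1       |     0     | 0
1 | 0 | 1 | 1 |       0       |         1         |       1       |     0     | 0
1 | 1 | 0 | 0 |       1       |         0         |       0       |     1     | 0
1 | 1 | 0 | 1 |       1       |         0         |       1       |     1     | 1
1 | 1 | 1 | 0 |       1       |         0         |       1       |     0     | 1
1 | 1 | 1 | 1 |       1       |         0         |       1       |     0     | 1
12 of 16 rows are 1, so the formula is contingent.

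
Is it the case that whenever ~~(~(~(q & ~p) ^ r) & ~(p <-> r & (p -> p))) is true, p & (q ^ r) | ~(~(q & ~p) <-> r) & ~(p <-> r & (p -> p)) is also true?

p | q | r || φ | ψ
T | T | T || F | F
T | T | F || F | T
T | F | T || F | T
T | F | F || F | T
F | T | T || F | T
F | T | F || F | F
F | F | T || T | F
F | F | F || F | F
At p=F, q=F, r=T we have φ true but ψ false, so φ does not entail ψ.

no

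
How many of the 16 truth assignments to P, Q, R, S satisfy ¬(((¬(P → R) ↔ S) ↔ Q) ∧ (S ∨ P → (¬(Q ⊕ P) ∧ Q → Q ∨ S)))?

8

  P      Q      R      S    |  (P → R)  ¬(P → R)  (¬(P → R) ↔ S)  ((¬(P → R) ↔ S) ↔ Q)  (S ∨ P)  (Q ⊕ P)  ¬(Q ⊕ P)  (¬(Q ⊕ P) ∧ Q)  (Q ∨ S)  ((¬(Q ⊕ P) ∧ Q) → (Q ∨ S))    φ  
 True   True   True   True  |    True    False        False              False            True    False     True         True         True              True              True
 True   True   True  False  |    True    False         True               True            True    False     True         True         True              True             False
 True   True  False   True  |   False     True         True               True            True    False     True         True         True              True             False
 True   True  False  False  |   False     True        False              False            True    False     True         True         True              True              True
 True  False   True   True  |    True    False        False               True            True     True    False        False         True              True             False
 True  False   True  False  |    True    False         True              False            True     True    False        False        False              True              True
 True  False  False   True  |   False     True         True              False            True     True    False        False         True              True              True
 True  False  False  False  |   False     True        False               True            True     True    False        False        False              True             False
False   True   True   True  |    True    False        False              False            True     True    False        False         True              True              True
False   True   True  False  |    True    False         True               True           False     True    False        False         True              True             False
False   True  False   True  |    True    False        False              False            True     True    False        False         True              True              True
False   True  False  False  |    True    False         True               True           False     True    False        False         True              True             False
False  False   True   True  |    True    False        False               True            True    False     True        False         True              True             False
False  False   True  False  |    True    False         True              False           False    False     True        False        False              True              True
False  False  False   True  |    True    False        False               True            True    False     True        False         True              True             False
False  False  False  False  |    True    False         True              False           False    False     True        False        False              True              True
The formula is true on 8 of the 16 rows.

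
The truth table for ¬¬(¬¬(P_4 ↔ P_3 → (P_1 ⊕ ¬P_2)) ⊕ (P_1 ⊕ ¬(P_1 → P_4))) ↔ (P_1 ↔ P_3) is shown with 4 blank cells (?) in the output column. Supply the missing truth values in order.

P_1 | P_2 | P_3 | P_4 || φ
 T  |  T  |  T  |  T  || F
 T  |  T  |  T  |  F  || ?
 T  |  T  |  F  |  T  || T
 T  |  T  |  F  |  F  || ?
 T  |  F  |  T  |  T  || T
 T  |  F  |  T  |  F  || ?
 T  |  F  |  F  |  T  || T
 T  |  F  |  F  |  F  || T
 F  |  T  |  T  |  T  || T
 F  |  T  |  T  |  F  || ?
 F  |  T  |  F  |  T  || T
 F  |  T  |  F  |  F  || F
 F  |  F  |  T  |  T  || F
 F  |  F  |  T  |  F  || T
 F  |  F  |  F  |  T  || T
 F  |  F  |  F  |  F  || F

Row P_1=T, P_2=T, P_3=T, P_4=F: ¬¬(¬¬(P_4 ↔ P_3 → (P_1 ⊕ ¬P_2)) ⊕ (P_1 ⊕ ¬(P_1 → P_4))) = F, (P_1 ↔ P_3) = T, so the formula = F.
Row P_1=T, P_2=T, P_3=F, P_4=F: ¬¬(¬¬(P_4 ↔ P_3 → (P_1 ⊕ ¬P_2)) ⊕ (P_1 ⊕ ¬(P_1 → P_4))) = F, (P_1 ↔ P_3) = F, so the formula = T.
Row P_1=T, P_2=F, P_3=T, P_4=F: ¬¬(¬¬(P_4 ↔ P_3 → (P_1 ⊕ ¬P_2)) ⊕ (P_1 ⊕ ¬(P_1 → P_4))) = T, (P_1 ↔ P_3) = T, so the formula = T.
Row P_1=F, P_2=T, P_3=T, P_4=F: ¬¬(¬¬(P_4 ↔ P_3 → (P_1 ⊕ ¬P_2)) ⊕ (P_1 ⊕ ¬(P_1 → P_4))) = T, (P_1 ↔ P_3) = F, so the formula = F.

F, T, T, F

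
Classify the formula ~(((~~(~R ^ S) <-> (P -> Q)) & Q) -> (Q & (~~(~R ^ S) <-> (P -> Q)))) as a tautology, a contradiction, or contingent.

contradiction

P  Q  R  S  |  ~R  (~R ^ S)  ~(~R ^ S)  ~~(~R ^ S)  (P -> Q)  (~~(~R ^ S) <-> (P -> Q))  φ
0  0  0  0  |  1      1          0          1          1                  1              0
0  0  0  1  |  1      0          1          0          1                  0              0
0  0  1  0  |  0      0          1          0          1                  0              0
0  0  1  1  |  0      1          0          1          1                  1              0
0  1  0  0  |  1      1          0          1          1                  1              0
0  1  0  1  |  1      0          1          0          1                  0              0
0  1  1  0  |  0      0          1          0          1                  0              0
0  1  1  1  |  0      1          0          1          1                  1              0
1  0  0  0  |  1      1          0          1          0                  0              0
1  0  0  1  |  1      0          1          0          0                  1              0
1  0  1  0  |  0      0          1          0          0                  1              0
1  0  1  1  |  0      1          0          1          0                  0              0
1  1  0  0  |  1      1          0          1          1                  1              0
1  1  0  1  |  1      0          1          0          1                  0              0
1  1  1  0  |  0      0          1          0          1                  0              0
1  1  1  1  |  0      1          0          1          1                  1              0
Every row is 0, so the formula is a contradiction.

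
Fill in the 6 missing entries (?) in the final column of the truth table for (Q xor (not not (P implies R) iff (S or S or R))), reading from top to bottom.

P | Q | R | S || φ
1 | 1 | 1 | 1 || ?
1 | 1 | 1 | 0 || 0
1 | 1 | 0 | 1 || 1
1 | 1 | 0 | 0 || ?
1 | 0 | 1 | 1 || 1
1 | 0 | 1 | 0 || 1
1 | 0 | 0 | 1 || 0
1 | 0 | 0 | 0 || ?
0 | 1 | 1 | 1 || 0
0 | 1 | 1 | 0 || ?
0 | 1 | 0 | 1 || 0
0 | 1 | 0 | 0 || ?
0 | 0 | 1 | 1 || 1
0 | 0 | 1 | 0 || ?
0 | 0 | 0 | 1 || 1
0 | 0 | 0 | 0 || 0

0, 0, 1, 0, 1, 1

Row P=1, Q=1, R=1, S=1: (not not (P implies R) iff (S or S or R)) = 1, so the formula = 0.
Row P=1, Q=1, R=0, S=0: (not not (P implies R) iff (S or S or R)) = 1, so the formula = 0.
Row P=1, Q=0, R=0, S=0: (not not (P implies R) iff (S or S or R)) = 1, so the formula = 1.
Row P=0, Q=1, R=1, S=0: (not not (P implies R) iff (S or S or R)) = 1, so the formula = 0.
Row P=0, Q=1, R=0, S=0: (not not (P implies R) iff (S or S or R)) = 0, so the formula = 1.
Row P=0, Q=0, R=1, S=0: (not not (P implies R) iff (S or S or R)) = 1, so the formula = 1.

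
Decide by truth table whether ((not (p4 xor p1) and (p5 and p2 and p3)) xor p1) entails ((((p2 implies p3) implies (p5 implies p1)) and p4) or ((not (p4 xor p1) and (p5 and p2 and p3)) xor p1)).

yes

p1 | p2 | p3 | p4 | p5 | φ | ψ
-- | -- | -- | -- | -- | - | -
F  | F  | F  | F  | F  | F | F
F  | F  | F  | F  | T  | F | F
F  | F  | F  | T  | F  | F | T
F  | F  | F  | T  | T  | F | F
F  | F  | T  | F  | F  | F | F
F  | F  | T  | F  | T  | F | F
F  | F  | T  | T  | F  | F | T
F  | F  | T  | T  | T  | F | F
F  | T  | F  | F  | F  | F | F
F  | T  | F  | F  | T  | F | F
F  | T  | F  | T  | F  | F | T
F  | T  | F  | T  | T  | F | T
F  | T  | T  | F  | F  | F | F
F  | T  | T  | F  | T  | T | T
F  | T  | T  | T  | F  | F | T
F  | T  | T  | T  | T  | F | F
T  | F  | F  | F  | F  | T | T
T  | F  | F  | F  | T  | T | T
T  | F  | F  | T  | F  | T | T
T  | F  | F  | T  | T  | T | T
T  | F  | T  | F  | F  | T | T
T  | F  | T  | F  | T  | T | T
T  | F  | T  | T  | F  | T | T
T  | F  | T  | T  | T  | T | T
T  | T  | F  | F  | F  | T | T
T  | T  | F  | F  | T  | T | T
T  | T  | F  | T  | F  | T | T
T  | T  | F  | T  | T  | T | T
T  | T  | T  | F  | F  | T | T
T  | T  | T  | F  | T  | T | T
T  | T  | T  | T  | F  | T | T
T  | T  | T  | T  | T  | F | T
In every row where φ is true, ψ is also true, so φ ⊨ ψ.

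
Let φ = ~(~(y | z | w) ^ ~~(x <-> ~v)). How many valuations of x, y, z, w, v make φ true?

16

x  y  z  w  v     ~(~(y | z | w) ^ ~~(x <-> ~v))
F  F  F  F  F                   F               
F  F  F  F  T                   T               
F  F  F  T  F                   T               
F  F  F  T  T                   F               
F  F  T  F  F                   T               
F  F  T  F  T                   F               
F  F  T  T  F                   T               
F  F  T  T  T                   F               
F  T  F  F  F                   T               
F  T  F  F  T                   F               
F  T  F  T  F                   T               
F  T  F  T  T                   F               
F  T  T  F  F                   T               
F  T  T  F  T                   F               
F  T  T  T  F                   T               
F  T  T  T  T                   F               
T  F  F  F  F                   T               
T  F  F  F  T                   F               
T  F  F  T  F                   F               
T  F  F  T  T                   T               
T  F  T  F  F                   F               
T  F  T  F  T                   T               
T  F  T  T  F                   F               
T  F  T  T  T                   T               
T  T  F  F  F                   F               
T  T  F  F  T                   T               
T  T  F  T  F                   F               
T  T  F  T  T                   T               
T  T  T  F  F                   F               
T  T  T  F  T                   T               
T  T  T  T  F                   F               
T  T  T  T  T                   T               
The formula is true on 16 of the 32 rows.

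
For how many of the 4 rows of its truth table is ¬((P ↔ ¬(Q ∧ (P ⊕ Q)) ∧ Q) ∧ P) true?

P | Q | φ
- | - | -
F | F | T
F | T | T
T | F | T
T | T | F
The formula is true on 3 of the 4 rows.

3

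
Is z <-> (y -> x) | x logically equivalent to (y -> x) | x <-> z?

equivalent

x | y | z | φ | ψ
- | - | - | - | -
F | F | F | F | F
F | F | T | T | T
F | T | F | T | T
F | T | T | F | F
T | F | F | F | F
T | F | T | T | T
T | T | F | F | F
T | T | T | T | T
The columns for φ and ψ agree on every row, so they are logically equivalent.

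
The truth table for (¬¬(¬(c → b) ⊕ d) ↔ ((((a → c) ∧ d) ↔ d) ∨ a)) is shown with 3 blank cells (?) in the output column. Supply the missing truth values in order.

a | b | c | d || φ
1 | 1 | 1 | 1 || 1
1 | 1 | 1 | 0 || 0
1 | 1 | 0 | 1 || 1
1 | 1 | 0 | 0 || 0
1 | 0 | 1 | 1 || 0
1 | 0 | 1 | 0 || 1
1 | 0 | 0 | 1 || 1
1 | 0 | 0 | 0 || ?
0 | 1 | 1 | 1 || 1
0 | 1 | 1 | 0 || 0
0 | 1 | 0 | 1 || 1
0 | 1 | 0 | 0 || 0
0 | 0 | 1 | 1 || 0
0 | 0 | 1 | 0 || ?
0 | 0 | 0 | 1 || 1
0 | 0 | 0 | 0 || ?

Row a=1, b=0, c=0, d=0: ¬¬(¬(c → b) ⊕ d) = 0, ((((a → c) ∧ d) ↔ d) ∨ a) = 1, so the formula = 0.
Row a=0, b=0, c=1, d=0: ¬¬(¬(c → b) ⊕ d) = 1, ((((a → c) ∧ d) ↔ d) ∨ a) = 1, so the formula = 1.
Row a=0, b=0, c=0, d=0: ¬¬(¬(c → b) ⊕ d) = 0, ((((a → c) ∧ d) ↔ d) ∨ a) = 1, so the formula = 0.

0, 1, 0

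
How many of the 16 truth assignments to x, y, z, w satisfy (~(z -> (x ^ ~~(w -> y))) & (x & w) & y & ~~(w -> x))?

x | y | z | w | φ
- | - | - | - | -
T | T | T | T | T
T | T | T | F | F
T | T | F | T | F
T | T | F | F | F
T | F | T | T | F
T | F | T | F | F
T | F | F | T | F
T | F | F | F | F
F | T | T | T | F
F | T | T | F | F
F | T | F | T | F
F | T | F | F | F
F | F | T | T | F
F | F | T | F | F
F | F | F | T | F
F | F | F | F | F
The formula is true on 1 of the 16 rows.

1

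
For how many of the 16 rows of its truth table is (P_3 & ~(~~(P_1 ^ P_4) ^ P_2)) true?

P_1 | P_2 | P_3 | P_4 | (P_1 ^ P_4) | ~(P_1 ^ P_4) | ~~(P_1 ^ P_4) | (~~(P_1 ^ P_4) ^ P_2) | ~(~~(P_1 ^ P_4) ^ P_2) | (P_3 & ~(~~(P_1 ^ P_4) ^ P_2))
--- | --- | --- | --- | ----------- | ------------ | ------------- | --------------------- | ---------------------- | ------------------------------
 F  |  F  |  F  |  F  |      F      |      T       |       F       |           F           |           T            |               F               
 F  |  F  |  F  |  T  |      T      |      F       |       T       |           T           |           F            |               F               
 F  |  F  |  T  |  F  |      F      |      T       |       F       |           F           |           T            |               T               
 F  |  F  |  T  |  T  |      T      |      F       |       T       |           T           |           F            |               F               
 F  |  T  |  F  |  F  |      F      |      T       |       F       |           T           |           F            |               F               
 F  |  T  |  F  |  T  |      T      |      F       |       T       |           F           |           T            |               F               
 F  |  T  |  T  |  F  |      F      |      T       |       F       |           T           |           F            |               F               
 F  |  T  |  T  |  T  |      T      |      F       |       T       |           F           |           T            |               T               
 T  |  F  |  F  |  F  |      T      |      F       |       T       |           T           |           F            |               F               
 T  |  F  |  F  |  T  |      F      |      T       |       F       |           F           |           T            |               F               
 T  |  F  |  T  |  F  |      T      |      F       |       T       |           T           |           F            |               F               
 T  |  F  |  T  |  T  |      F      |      T       |       F       |           F           |           T            |               T               
 T  |  T  |  F  |  F  |      T      |      F       |       T       |           F           |           T            |               F               
 T  |  T  |  F  |  T  |      F      |      T       |       F       |           T           |           F            |               F               
 T  |  T  |  T  |  F  |      T      |      F       |       T       |           F           |           T            |               T               
 T  |  T  |  T  |  T  |      F      |      T       |       F       |           T           |           F            |               F               
The formula is true on 4 of the 16 rows.

4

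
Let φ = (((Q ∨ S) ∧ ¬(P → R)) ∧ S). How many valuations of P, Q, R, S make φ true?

2

  P      Q      R      S    |  (Q ∨ S)  (P → R)  ¬(P → R)  ((Q ∨ S) ∧ ¬(P → R))  (((Q ∨ S) ∧ ¬(P → R)) ∧ S)
 True   True   True   True  |    True     True    False           False                    False           
 True   True   True  False  |    True     True    False           False                    False           
 True   True  False   True  |    True    False     True            True                     True           
 True   True  False  False  |    True    False     True            True                    False           
 True  False   True   True  |    True     True    False           False                    False           
 True  False   True  False  |   False     True    False           False                    False           
 True  False  False   True  |    True    False     True            True                     True           
 True  False  False  False  |   False    False     True           False                    False           
False   True   True   True  |    True     True    False           False                    False           
False   True   True  False  |    True     True    False           False                    False           
False   True  False   True  |    True     True    False           False                    False           
False   True  False  False  |    True     True    False           False                    False           
False  False   True   True  |    True     True    False           False                    False           
False  False   True  False  |   False     True    False           False                    False           
False  False  False   True  |    True     True    False           False                    False           
False  False  False  False  |   False     True    False           False                    False           
The formula is true on 2 of the 16 rows.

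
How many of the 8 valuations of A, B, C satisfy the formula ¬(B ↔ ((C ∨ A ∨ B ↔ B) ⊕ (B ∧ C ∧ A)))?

A | B | C || (C ∨ A) | ((C ∨ A) ∨ B) | (((C ∨ A) ∨ B) ↔ B) | (B ∧ C ∧ A) | φ
1 | 1 | 1 ||    1    |       1       |          1          |      1      | 1
1 | 1 | 0 ||    1    |       1       |          1          |      0      | 0
1 | 0 | 1 ||    1    |       1       |          0          |      0      | 0
1 | 0 | 0 ||    1    |       1       |          0          |      0      | 0
0 | 1 | 1 ||    1    |       1       |          1          |      0      | 0
0 | 1 | 0 ||    0    |       1       |          1          |      0      | 0
0 | 0 | 1 ||    1    |       1       |          0          |      0      | 0
0 | 0 | 0 ||    0    |       0       |          1          |      0      | 1
The formula is true on 2 of the 8 rows.

2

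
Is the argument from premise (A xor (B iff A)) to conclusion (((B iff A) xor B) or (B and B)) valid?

no

A | B | φ | ψ
- | - | - | -
T | T | F | T
T | F | T | F
F | T | F | T
F | F | T | T
At A=T, B=F we have φ true but ψ false, so φ does not entail ψ.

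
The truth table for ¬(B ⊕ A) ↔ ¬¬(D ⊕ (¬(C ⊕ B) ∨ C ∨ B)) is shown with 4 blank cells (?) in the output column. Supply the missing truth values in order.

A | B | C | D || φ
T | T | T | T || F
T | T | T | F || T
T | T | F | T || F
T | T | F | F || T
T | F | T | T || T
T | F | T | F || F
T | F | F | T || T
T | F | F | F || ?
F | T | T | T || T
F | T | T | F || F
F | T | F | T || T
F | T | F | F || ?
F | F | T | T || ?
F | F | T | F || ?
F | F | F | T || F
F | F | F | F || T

F, F, F, T

Row A=T, B=F, C=F, D=F: ¬(B ⊕ A) = F, ¬¬(D ⊕ (¬(C ⊕ B) ∨ C ∨ B)) = T, so the formula = F.
Row A=F, B=T, C=F, D=F: ¬(B ⊕ A) = F, ¬¬(D ⊕ (¬(C ⊕ B) ∨ C ∨ B)) = T, so the formula = F.
Row A=F, B=F, C=T, D=T: ¬(B ⊕ A) = T, ¬¬(D ⊕ (¬(C ⊕ B) ∨ C ∨ B)) = F, so the formula = F.
Row A=F, B=F, C=T, D=F: ¬(B ⊕ A) = T, ¬¬(D ⊕ (¬(C ⊕ B) ∨ C ∨ B)) = T, so the formula = T.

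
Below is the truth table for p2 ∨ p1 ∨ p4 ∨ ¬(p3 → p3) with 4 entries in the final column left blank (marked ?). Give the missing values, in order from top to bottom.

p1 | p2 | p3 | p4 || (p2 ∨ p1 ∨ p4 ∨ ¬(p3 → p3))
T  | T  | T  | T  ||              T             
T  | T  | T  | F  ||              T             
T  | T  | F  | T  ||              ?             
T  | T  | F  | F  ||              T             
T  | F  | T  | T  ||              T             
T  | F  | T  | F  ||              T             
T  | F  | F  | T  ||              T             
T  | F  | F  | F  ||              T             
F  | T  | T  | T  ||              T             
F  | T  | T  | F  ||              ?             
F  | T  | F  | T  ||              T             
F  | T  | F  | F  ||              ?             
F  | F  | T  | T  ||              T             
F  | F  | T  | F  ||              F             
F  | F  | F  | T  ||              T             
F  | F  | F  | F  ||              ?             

T, T, T, F

Row p1=T, p2=T, p3=F, p4=T: ¬(p3 → p3) = F, so (p2 ∨ p1 ∨ p4 ∨ ¬(p3 → p3)) = T.
Row p1=F, p2=T, p3=T, p4=F: ¬(p3 → p3) = F, so (p2 ∨ p1 ∨ p4 ∨ ¬(p3 → p3)) = T.
Row p1=F, p2=T, p3=F, p4=F: ¬(p3 → p3) = F, so (p2 ∨ p1 ∨ p4 ∨ ¬(p3 → p3)) = T.
Row p1=F, p2=F, p3=F, p4=F: ¬(p3 → p3) = F, so (p2 ∨ p1 ∨ p4 ∨ ¬(p3 → p3)) = F.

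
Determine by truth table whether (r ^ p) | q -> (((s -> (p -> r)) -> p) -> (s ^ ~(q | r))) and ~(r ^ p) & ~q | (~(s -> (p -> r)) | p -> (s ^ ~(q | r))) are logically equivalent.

p | q | r | s | φ | ψ
- | - | - | - | - | -
T | T | T | T | T | T
T | T | T | F | F | F
T | T | F | T | T | T
T | T | F | F | F | F
T | F | T | T | T | T
T | F | T | F | T | T
T | F | F | T | F | F
T | F | F | F | T | T
F | T | T | T | T | T
F | T | T | F | T | T
F | T | F | T | T | T
F | T | F | F | T | T
F | F | T | T | T | T
F | F | T | F | T | T
F | F | F | T | T | T
F | F | F | F | T | T
The columns for φ and ψ agree on every row, so they are logically equivalent.

equivalent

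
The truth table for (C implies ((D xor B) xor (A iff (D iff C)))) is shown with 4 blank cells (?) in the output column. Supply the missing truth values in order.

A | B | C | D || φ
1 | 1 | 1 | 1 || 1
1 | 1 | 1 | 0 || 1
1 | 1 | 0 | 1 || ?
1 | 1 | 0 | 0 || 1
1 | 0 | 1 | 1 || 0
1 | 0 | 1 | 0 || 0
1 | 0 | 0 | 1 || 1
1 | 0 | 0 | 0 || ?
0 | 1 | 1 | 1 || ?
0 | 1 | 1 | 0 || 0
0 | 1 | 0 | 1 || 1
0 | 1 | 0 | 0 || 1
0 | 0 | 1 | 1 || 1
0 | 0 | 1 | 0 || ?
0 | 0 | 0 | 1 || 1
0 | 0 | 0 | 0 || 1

1, 1, 0, 1

Row A=1, B=1, C=0, D=1: ((D xor B) xor (A iff (D iff C))) = 0, so the formula = 1.
Row A=1, B=0, C=0, D=0: ((D xor B) xor (A iff (D iff C))) = 1, so the formula = 1.
Row A=0, B=1, C=1, D=1: ((D xor B) xor (A iff (D iff C))) = 0, so the formula = 0.
Row A=0, B=0, C=1, D=0: ((D xor B) xor (A iff (D iff C))) = 1, so the formula = 1.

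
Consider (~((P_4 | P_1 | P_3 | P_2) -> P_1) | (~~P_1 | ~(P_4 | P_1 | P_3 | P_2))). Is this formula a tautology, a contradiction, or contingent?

tautology

P_1  P_2  P_3  P_4     (P_4 | P_1 | P_3 | P_2)  ~P_1  ~~P_1  ~(P_4 | P_1 | P_3 | P_2)  φ
 T    T    T    T                 T              F      T               F              T
 T    T    T    F                 T              F      T               F              T
 T    T    F    T                 T              F      T               F              T
 T    T    F    F                 T              F      T               F              T
 T    F    T    T                 T              F      T               F              T
 T    F    T    F                 T              F      T               F              T
 T    F    F    T                 T              F      T               F              T
 T    F    F    F                 T              F      T               F              T
 F    T    T    T                 T              T      F               F              T
 F    T    T    F                 T              T      F               F              T
 F    T    F    T                 T              T      F               F              T
 F    T    F    F                 T              T      F               F              T
 F    F    T    T                 T              T      F               F              T
 F    F    T    F                 T              T      F               F              T
 F    F    F    T                 T              T      F               F              T
 F    F    F    F                 F              T      F               T              T
Every row is T, so the formula is a tautology.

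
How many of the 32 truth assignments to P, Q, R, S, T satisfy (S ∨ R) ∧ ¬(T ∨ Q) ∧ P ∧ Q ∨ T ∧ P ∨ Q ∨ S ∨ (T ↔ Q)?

P  Q  R  S  T  |  φ
T  T  T  T  T  |  T
T  T  T  T  F  |  T
T  T  T  F  T  |  T
T  T  T  F  F  |  T
T  T  F  T  T  |  T
T  T  F  T  F  |  T
T  T  F  F  T  |  T
T  T  F  F  F  |  T
T  F  T  T  T  |  T
T  F  T  T  F  |  T
T  F  T  F  T  |  T
T  F  T  F  F  |  T
T  F  F  T  T  |  T
T  F  F  T  F  |  T
T  F  F  F  T  |  T
T  F  F  F  F  |  T
F  T  T  T  T  |  T
F  T  T  T  F  |  T
F  T  T  F  T  |  T
F  T  T  F  F  |  T
F  T  F  T  T  |  T
F  T  F  T  F  |  T
F  T  F  F  T  |  T
F  T  F  F  F  |  T
F  F  T  T  T  |  T
F  F  T  T  F  |  T
F  F  T  F  T  |  F
F  F  T  F  F  |  T
F  F  F  T  T  |  T
F  F  F  T  F  |  T
F  F  F  F  T  |  F
F  F  F  F  F  |  T
The formula is true on 30 of the 32 rows.

30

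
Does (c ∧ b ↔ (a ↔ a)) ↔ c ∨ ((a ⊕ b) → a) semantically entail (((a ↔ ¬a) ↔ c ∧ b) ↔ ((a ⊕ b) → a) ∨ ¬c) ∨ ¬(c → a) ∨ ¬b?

no

a  b  c  |  φ  ψ
1  1  1  |  1  0
1  1  0  |  0  1
1  0  1  |  0  1
1  0  0  |  0  1
0  1  1  |  1  1
0  1  0  |  1  1
0  0  1  |  0  1
0  0  0  |  0  1
At a=1, b=1, c=1 we have φ true but ψ false, so φ does not entail ψ.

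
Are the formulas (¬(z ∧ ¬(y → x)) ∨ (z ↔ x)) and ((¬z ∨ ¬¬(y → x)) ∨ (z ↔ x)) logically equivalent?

x | y | z || φ | ψ
1 | 1 | 1 || 1 | 1
1 | 1 | 0 || 1 | 1
1 | 0 | 1 || 1 | 1
1 | 0 | 0 || 1 | 1
0 | 1 | 1 || 0 | 0
0 | 1 | 0 || 1 | 1
0 | 0 | 1 || 1 | 1
0 | 0 | 0 || 1 | 1
The columns for φ and ψ agree on every row, so they are logically equivalent.

equivalent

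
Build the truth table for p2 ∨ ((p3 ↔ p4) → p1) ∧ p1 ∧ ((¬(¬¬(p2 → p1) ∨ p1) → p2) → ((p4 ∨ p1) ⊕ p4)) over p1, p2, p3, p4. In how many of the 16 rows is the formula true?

p1  p2  p3  p4  |  (p3 ↔ p4)  ((p3 ↔ p4) → p1)  (p2 → p1)  ¬(p2 → p1)  ¬¬(p2 → p1)  (¬¬(p2 → p1) ∨ p1)  ¬(¬¬(p2 → p1) ∨ p1)  (¬(¬¬(p2 → p1) ∨ p1) → p2)  (p4 ∨ p1)  ((p4 ∨ p1) ⊕ p4)  φ
T   T   T   T   |      T             T              T          F            T               T                    F                       T                   T             F          T
T   T   T   F   |      F             T              T          F            T               T                    F                       T                   T             T          T
T   T   F   T   |      F             T              T          F            T               T                    F                       T                   T             F          T
T   T   F   F   |      T             T              T          F            T               T                    F                       T                   T             T          T
T   F   T   T   |      T             T              T          F            T               T                    F                       T                   T             F          F
T   F   T   F   |      F             T              T          F            T               T                    F                       T                   T             T          T
T   F   F   T   |      F             T              T          F            T               T                    F                       T                   T             F          F
T   F   F   F   |      T             T              T          F            T               T                    F                       T                   T             T          T
F   T   T   T   |      T             F              F          T            F               F                    T                       T                   T             F          T
F   T   T   F   |      F             T              F          T            F               F                    T                       T                   F             F          T
F   T   F   T   |      F             T              F          T            F               F                    T                       T                   T             F          T
F   T   F   F   |      T             F              F          T            F               F                    T                       T                   F             F          T
F   F   T   T   |      T             F              T          F            T               T                    F                       T                   T             F          F
F   F   T   F   |      F             T              T          F            T               T                    F                       T                   F             F          F
F   F   F   T   |      F             T              T          F            T               T                    F                       T                   T             F          F
F   F   F   F   |      T             F              T          F            T               T                    F                       T                   F             F          F
The formula is true on 10 of the 16 rows.

10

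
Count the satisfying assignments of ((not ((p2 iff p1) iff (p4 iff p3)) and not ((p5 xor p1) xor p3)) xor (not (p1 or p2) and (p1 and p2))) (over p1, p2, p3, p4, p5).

8

p1 | p2 | p3 | p4 | p5 | φ
-- | -- | -- | -- | -- | -
1  | 1  | 1  | 1  | 1  | 0
1  | 1  | 1  | 1  | 0  | 0
1  | 1  | 1  | 0  | 1  | 0
1  | 1  | 1  | 0  | 0  | 1
1  | 1  | 0  | 1  | 1  | 1
1  | 1  | 0  | 1  | 0  | 0
1  | 1  | 0  | 0  | 1  | 0
1  | 1  | 0  | 0  | 0  | 0
1  | 0  | 1  | 1  | 1  | 0
1  | 0  | 1  | 1  | 0  | 1
1  | 0  | 1  | 0  | 1  | 0
1  | 0  | 1  | 0  | 0  | 0
1  | 0  | 0  | 1  | 1  | 0
1  | 0  | 0  | 1  | 0  | 0
1  | 0  | 0  | 0  | 1  | 1
1  | 0  | 0  | 0  | 0  | 0
0  | 1  | 1  | 1  | 1  | 1
0  | 1  | 1  | 1  | 0  | 0
0  | 1  | 1  | 0  | 1  | 0
0  | 1  | 1  | 0  | 0  | 0
0  | 1  | 0  | 1  | 1  | 0
0  | 1  | 0  | 1  | 0  | 0
0  | 1  | 0  | 0  | 1  | 0
0  | 1  | 0  | 0  | 0  | 1
0  | 0  | 1  | 1  | 1  | 0
0  | 0  | 1  | 1  | 0  | 0
0  | 0  | 1  | 0  | 1  | 1
0  | 0  | 1  | 0  | 0  | 0
0  | 0  | 0  | 1  | 1  | 0
0  | 0  | 0  | 1  | 0  | 1
0  | 0  | 0  | 0  | 1  | 0
0  | 0  | 0  | 0  | 0  | 0
The formula is true on 8 of the 32 rows.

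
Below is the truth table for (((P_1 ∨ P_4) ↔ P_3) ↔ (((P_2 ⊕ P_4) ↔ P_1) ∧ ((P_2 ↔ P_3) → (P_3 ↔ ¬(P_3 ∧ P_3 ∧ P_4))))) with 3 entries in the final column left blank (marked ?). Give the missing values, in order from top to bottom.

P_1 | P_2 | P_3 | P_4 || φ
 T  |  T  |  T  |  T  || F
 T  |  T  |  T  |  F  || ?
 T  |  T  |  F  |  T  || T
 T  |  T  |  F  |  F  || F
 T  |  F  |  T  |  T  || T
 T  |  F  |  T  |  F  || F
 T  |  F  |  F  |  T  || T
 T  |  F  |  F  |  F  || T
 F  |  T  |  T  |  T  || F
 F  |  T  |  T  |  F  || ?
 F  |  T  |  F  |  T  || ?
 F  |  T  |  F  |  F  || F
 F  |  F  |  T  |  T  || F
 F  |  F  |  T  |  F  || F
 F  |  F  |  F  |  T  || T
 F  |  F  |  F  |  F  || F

T, T, F

Row P_1=T, P_2=T, P_3=T, P_4=F: ((P_1 ∨ P_4) ↔ P_3) = T, (((P_2 ⊕ P_4) ↔ P_1) ∧ ((P_2 ↔ P_3) → (P_3 ↔ ¬(P_3 ∧ P_3 ∧ P_4)))) = T, so the formula = T.
Row P_1=F, P_2=T, P_3=T, P_4=F: ((P_1 ∨ P_4) ↔ P_3) = F, (((P_2 ⊕ P_4) ↔ P_1) ∧ ((P_2 ↔ P_3) → (P_3 ↔ ¬(P_3 ∧ P_3 ∧ P_4)))) = F, so the formula = T.
Row P_1=F, P_2=T, P_3=F, P_4=T: ((P_1 ∨ P_4) ↔ P_3) = F, (((P_2 ⊕ P_4) ↔ P_1) ∧ ((P_2 ↔ P_3) → (P_3 ↔ ¬(P_3 ∧ P_3 ∧ P_4)))) = T, so the formula = F.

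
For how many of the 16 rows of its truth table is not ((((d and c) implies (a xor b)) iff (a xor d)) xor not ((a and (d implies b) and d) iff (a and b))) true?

a | b | c | d | φ
- | - | - | - | -
1 | 1 | 1 | 1 | 0
1 | 1 | 1 | 0 | 1
1 | 1 | 0 | 1 | 1
1 | 1 | 0 | 0 | 1
1 | 0 | 1 | 1 | 1
1 | 0 | 1 | 0 | 0
1 | 0 | 0 | 1 | 1
1 | 0 | 0 | 0 | 0
0 | 1 | 1 | 1 | 0
0 | 1 | 1 | 0 | 1
0 | 1 | 0 | 1 | 0
0 | 1 | 0 | 0 | 1
0 | 0 | 1 | 1 | 1
0 | 0 | 1 | 0 | 1
0 | 0 | 0 | 1 | 0
0 | 0 | 0 | 0 | 1
The formula is true on 10 of the 16 rows.

10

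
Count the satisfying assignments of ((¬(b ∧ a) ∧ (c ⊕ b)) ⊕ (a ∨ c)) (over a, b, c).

a  b  c  |  φ
0  0  0  |  0
0  0  1  |  0
0  1  0  |  1
0  1  1  |  1
1  0  0  |  1
1  0  1  |  0
1  1  0  |  1
1  1  1  |  1
The formula is true on 5 of the 8 rows.

5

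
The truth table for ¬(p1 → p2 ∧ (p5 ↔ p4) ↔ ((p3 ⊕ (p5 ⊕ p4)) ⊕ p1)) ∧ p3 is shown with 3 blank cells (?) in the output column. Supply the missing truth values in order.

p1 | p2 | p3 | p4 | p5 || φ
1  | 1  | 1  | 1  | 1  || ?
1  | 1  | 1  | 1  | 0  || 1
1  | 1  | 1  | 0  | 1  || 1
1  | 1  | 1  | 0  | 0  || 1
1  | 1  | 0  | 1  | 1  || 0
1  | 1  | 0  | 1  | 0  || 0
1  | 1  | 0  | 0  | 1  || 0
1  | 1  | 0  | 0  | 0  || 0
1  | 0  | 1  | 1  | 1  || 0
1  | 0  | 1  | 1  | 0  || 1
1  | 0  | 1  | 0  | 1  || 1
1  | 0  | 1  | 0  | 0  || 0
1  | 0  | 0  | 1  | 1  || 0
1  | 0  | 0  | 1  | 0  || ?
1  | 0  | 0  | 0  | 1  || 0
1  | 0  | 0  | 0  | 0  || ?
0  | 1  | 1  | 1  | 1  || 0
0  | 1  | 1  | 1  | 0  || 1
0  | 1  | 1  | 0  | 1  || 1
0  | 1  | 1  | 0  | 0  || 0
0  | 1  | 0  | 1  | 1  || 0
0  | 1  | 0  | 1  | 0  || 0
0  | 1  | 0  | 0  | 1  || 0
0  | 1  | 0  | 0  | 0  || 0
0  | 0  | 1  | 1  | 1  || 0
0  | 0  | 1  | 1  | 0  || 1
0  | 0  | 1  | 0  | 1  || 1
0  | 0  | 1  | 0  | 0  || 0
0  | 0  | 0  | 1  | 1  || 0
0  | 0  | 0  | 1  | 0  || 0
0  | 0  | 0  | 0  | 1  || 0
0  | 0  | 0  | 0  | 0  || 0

1, 0, 0

Row p1=1, p2=1, p3=1, p4=1, p5=1: ¬(p1 → p2 ∧ (p5 ↔ p4) ↔ ((p3 ⊕ (p5 ⊕ p4)) ⊕ p1)) = 1, so the formula = 1.
Row p1=1, p2=0, p3=0, p4=1, p5=0: ¬(p1 → p2 ∧ (p5 ↔ p4) ↔ ((p3 ⊕ (p5 ⊕ p4)) ⊕ p1)) = 0, so the formula = 0.
Row p1=1, p2=0, p3=0, p4=0, p5=0: ¬(p1 → p2 ∧ (p5 ↔ p4) ↔ ((p3 ⊕ (p5 ⊕ p4)) ⊕ p1)) = 1, so the formula = 0.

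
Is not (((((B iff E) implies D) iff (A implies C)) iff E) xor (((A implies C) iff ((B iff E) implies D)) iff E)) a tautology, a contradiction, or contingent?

tautology

  A      B      C      D      E    |    φ  
 True   True   True   True   True  |   True
 True   True   True   True  False  |   True
 True   True   True  False   True  |   True
 True   True   True  False  False  |   True
 True   True  False   True   True  |   True
 True   True  False   True  False  |   True
 True   True  False  False   True  |   True
 True   True  False  False  False  |   True
 True  False   True   True   True  |   True
 True  False   True   True  False  |   True
 True  False   True  False   True  |   True
 True  False   True  False  False  |   True
 True  False  False   True   True  |   True
 True  False  False   True  False  |   True
 True  False  False  False   True  |   True
 True  False  False  False  False  |   True
False   True   True   True   True  |   True
False   True   True   True  False  |   True
False   True   True  False   True  |   True
False   True   True  False  False  |   True
False   True  False   True   True  |   True
False   True  False   True  False  |   True
False   True  False  False   True  |   True
False   True  False  False  False  |   True
False  False   True   True   True  |   True
False  False   True   True  False  |   True
False  False   True  False   True  |   True
False  False   True  False  False  |   True
False  False  False   True   True  |   True
False  False  False   True  False  |   True
False  False  False  False   True  |   True
False  False  False  False  False  |   True
Every row is True, so the formula is a tautology.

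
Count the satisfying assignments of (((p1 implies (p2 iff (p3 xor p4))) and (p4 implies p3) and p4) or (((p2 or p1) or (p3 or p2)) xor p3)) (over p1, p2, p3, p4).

9

p1 | p2 | p3 | p4 || (p3 xor p4) | (p2 iff (p3 xor p4)) | (p4 implies p3) | (p2 or p1) | (p3 or p2) | ((p2 or p1) or (p3 or p2)) | φ
0  | 0  | 0  | 0  ||      0      |          1           |        1        |     0      |     0      |             0              | 0
0  | 0  | 0  | 1  ||      1      |          0           |        0        |     0      |     0      |             0              | 0
0  | 0  | 1  | 0  ||      1      |          0           |        1        |     0      |     1      |             1              | 0
0  | 0  | 1  | 1  ||      0      |          1           |        1        |     0      |     1      |             1              | 1
0  | 1  | 0  | 0  ||      0      |          0           |        1        |     1      |     1      |             1              | 1
0  | 1  | 0  | 1  ||      1      |          1           |        0        |     1      |     1      |             1              | 1
0  | 1  | 1  | 0  ||      1      |          1           |        1        |     1      |     1      |             1              | 0
0  | 1  | 1  | 1  ||      0      |          0           |        1        |     1      |     1      |             1              | 1
1  | 0  | 0  | 0  ||      0      |          1           |        1        |     1      |     0      |             1              | 1
1  | 0  | 0  | 1  ||      1      |          0           |        0        |     1      |     0      |             1              | 1
1  | 0  | 1  | 0  ||      1      |          0           |        1        |     1      |     1      |             1              | 0
1  | 0  | 1  | 1  ||      0      |          1           |        1        |     1      |     1      |             1              | 1
1  | 1  | 0  | 0  ||      0      |          0           |        1        |     1      |     1      |             1              | 1
1  | 1  | 0  | 1  ||      1      |          1           |        0        |     1      |     1      |             1              | 1
1  | 1  | 1  | 0  ||      1      |          1           |        1        |     1      |     1      |             1              | 0
1  | 1  | 1  | 1  ||      0      |          0           |        1        |     1      |     1      |             1              | 0
The formula is true on 9 of the 16 rows.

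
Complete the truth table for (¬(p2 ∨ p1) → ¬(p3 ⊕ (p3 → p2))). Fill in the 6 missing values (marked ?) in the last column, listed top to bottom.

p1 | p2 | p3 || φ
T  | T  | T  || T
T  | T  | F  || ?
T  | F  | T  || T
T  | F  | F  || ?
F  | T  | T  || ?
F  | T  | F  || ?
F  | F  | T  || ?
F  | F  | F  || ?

Row p1=T, p2=T, p3=F: ¬(p2 ∨ p1) = F, ¬(p3 ⊕ (p3 → p2)) = F, so the formula = T.
Row p1=T, p2=F, p3=F: ¬(p2 ∨ p1) = F, ¬(p3 ⊕ (p3 → p2)) = F, so the formula = T.
Row p1=F, p2=T, p3=T: ¬(p2 ∨ p1) = F, ¬(p3 ⊕ (p3 → p2)) = T, so the formula = T.
Row p1=F, p2=T, p3=F: ¬(p2 ∨ p1) = F, ¬(p3 ⊕ (p3 → p2)) = F, so the formula = T.
Row p1=F, p2=F, p3=T: ¬(p2 ∨ p1) = T, ¬(p3 ⊕ (p3 → p2)) = F, so the formula = F.
Row p1=F, p2=F, p3=F: ¬(p2 ∨ p1) = T, ¬(p3 ⊕ (p3 → p2)) = F, so the formula = F.

T, T, T, T, F, F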